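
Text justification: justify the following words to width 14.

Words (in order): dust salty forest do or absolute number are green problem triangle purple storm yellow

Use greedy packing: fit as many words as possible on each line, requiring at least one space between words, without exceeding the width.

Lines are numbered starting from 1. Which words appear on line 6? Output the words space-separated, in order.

Line 1: ['dust', 'salty'] (min_width=10, slack=4)
Line 2: ['forest', 'do', 'or'] (min_width=12, slack=2)
Line 3: ['absolute'] (min_width=8, slack=6)
Line 4: ['number', 'are'] (min_width=10, slack=4)
Line 5: ['green', 'problem'] (min_width=13, slack=1)
Line 6: ['triangle'] (min_width=8, slack=6)
Line 7: ['purple', 'storm'] (min_width=12, slack=2)
Line 8: ['yellow'] (min_width=6, slack=8)

Answer: triangle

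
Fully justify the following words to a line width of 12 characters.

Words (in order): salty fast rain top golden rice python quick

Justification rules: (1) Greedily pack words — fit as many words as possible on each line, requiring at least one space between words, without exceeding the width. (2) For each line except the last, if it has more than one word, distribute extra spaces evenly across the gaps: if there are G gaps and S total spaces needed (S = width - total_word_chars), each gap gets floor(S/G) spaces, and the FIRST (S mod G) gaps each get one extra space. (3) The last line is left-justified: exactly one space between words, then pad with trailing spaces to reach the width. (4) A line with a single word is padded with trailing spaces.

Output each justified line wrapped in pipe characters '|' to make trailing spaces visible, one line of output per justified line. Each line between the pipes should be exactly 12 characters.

Line 1: ['salty', 'fast'] (min_width=10, slack=2)
Line 2: ['rain', 'top'] (min_width=8, slack=4)
Line 3: ['golden', 'rice'] (min_width=11, slack=1)
Line 4: ['python', 'quick'] (min_width=12, slack=0)

Answer: |salty   fast|
|rain     top|
|golden  rice|
|python quick|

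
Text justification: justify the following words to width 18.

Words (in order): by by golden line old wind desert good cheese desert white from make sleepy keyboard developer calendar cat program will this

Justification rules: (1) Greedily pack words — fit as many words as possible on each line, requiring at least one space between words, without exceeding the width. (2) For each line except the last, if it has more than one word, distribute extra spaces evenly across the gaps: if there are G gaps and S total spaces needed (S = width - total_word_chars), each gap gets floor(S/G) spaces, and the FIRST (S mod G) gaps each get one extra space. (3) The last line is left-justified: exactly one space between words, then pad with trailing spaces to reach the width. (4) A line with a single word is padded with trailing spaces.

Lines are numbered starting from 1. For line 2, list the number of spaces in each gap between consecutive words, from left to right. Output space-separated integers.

Line 1: ['by', 'by', 'golden', 'line'] (min_width=17, slack=1)
Line 2: ['old', 'wind', 'desert'] (min_width=15, slack=3)
Line 3: ['good', 'cheese', 'desert'] (min_width=18, slack=0)
Line 4: ['white', 'from', 'make'] (min_width=15, slack=3)
Line 5: ['sleepy', 'keyboard'] (min_width=15, slack=3)
Line 6: ['developer', 'calendar'] (min_width=18, slack=0)
Line 7: ['cat', 'program', 'will'] (min_width=16, slack=2)
Line 8: ['this'] (min_width=4, slack=14)

Answer: 3 2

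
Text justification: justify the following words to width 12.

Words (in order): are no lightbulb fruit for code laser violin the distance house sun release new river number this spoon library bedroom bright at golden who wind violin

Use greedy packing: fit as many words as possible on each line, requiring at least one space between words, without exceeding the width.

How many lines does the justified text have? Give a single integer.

Answer: 15

Derivation:
Line 1: ['are', 'no'] (min_width=6, slack=6)
Line 2: ['lightbulb'] (min_width=9, slack=3)
Line 3: ['fruit', 'for'] (min_width=9, slack=3)
Line 4: ['code', 'laser'] (min_width=10, slack=2)
Line 5: ['violin', 'the'] (min_width=10, slack=2)
Line 6: ['distance'] (min_width=8, slack=4)
Line 7: ['house', 'sun'] (min_width=9, slack=3)
Line 8: ['release', 'new'] (min_width=11, slack=1)
Line 9: ['river', 'number'] (min_width=12, slack=0)
Line 10: ['this', 'spoon'] (min_width=10, slack=2)
Line 11: ['library'] (min_width=7, slack=5)
Line 12: ['bedroom'] (min_width=7, slack=5)
Line 13: ['bright', 'at'] (min_width=9, slack=3)
Line 14: ['golden', 'who'] (min_width=10, slack=2)
Line 15: ['wind', 'violin'] (min_width=11, slack=1)
Total lines: 15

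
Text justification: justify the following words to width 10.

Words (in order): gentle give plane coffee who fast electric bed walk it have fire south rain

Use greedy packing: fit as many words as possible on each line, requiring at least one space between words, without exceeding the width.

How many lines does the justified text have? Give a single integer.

Answer: 9

Derivation:
Line 1: ['gentle'] (min_width=6, slack=4)
Line 2: ['give', 'plane'] (min_width=10, slack=0)
Line 3: ['coffee', 'who'] (min_width=10, slack=0)
Line 4: ['fast'] (min_width=4, slack=6)
Line 5: ['electric'] (min_width=8, slack=2)
Line 6: ['bed', 'walk'] (min_width=8, slack=2)
Line 7: ['it', 'have'] (min_width=7, slack=3)
Line 8: ['fire', 'south'] (min_width=10, slack=0)
Line 9: ['rain'] (min_width=4, slack=6)
Total lines: 9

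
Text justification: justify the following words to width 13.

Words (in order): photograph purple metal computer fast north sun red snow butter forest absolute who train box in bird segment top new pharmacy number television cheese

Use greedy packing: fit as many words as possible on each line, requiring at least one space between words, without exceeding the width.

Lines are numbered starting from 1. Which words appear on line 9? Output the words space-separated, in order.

Answer: bird segment

Derivation:
Line 1: ['photograph'] (min_width=10, slack=3)
Line 2: ['purple', 'metal'] (min_width=12, slack=1)
Line 3: ['computer', 'fast'] (min_width=13, slack=0)
Line 4: ['north', 'sun', 'red'] (min_width=13, slack=0)
Line 5: ['snow', 'butter'] (min_width=11, slack=2)
Line 6: ['forest'] (min_width=6, slack=7)
Line 7: ['absolute', 'who'] (min_width=12, slack=1)
Line 8: ['train', 'box', 'in'] (min_width=12, slack=1)
Line 9: ['bird', 'segment'] (min_width=12, slack=1)
Line 10: ['top', 'new'] (min_width=7, slack=6)
Line 11: ['pharmacy'] (min_width=8, slack=5)
Line 12: ['number'] (min_width=6, slack=7)
Line 13: ['television'] (min_width=10, slack=3)
Line 14: ['cheese'] (min_width=6, slack=7)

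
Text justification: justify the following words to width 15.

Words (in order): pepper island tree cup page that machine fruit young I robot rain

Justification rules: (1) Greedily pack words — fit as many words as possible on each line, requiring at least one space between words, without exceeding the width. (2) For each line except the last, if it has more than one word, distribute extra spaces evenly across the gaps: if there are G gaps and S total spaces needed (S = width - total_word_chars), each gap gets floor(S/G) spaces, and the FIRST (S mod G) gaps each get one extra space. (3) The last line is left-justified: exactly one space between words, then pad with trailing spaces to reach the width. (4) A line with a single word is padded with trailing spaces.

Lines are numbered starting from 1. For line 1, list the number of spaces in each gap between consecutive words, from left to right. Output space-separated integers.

Line 1: ['pepper', 'island'] (min_width=13, slack=2)
Line 2: ['tree', 'cup', 'page'] (min_width=13, slack=2)
Line 3: ['that', 'machine'] (min_width=12, slack=3)
Line 4: ['fruit', 'young', 'I'] (min_width=13, slack=2)
Line 5: ['robot', 'rain'] (min_width=10, slack=5)

Answer: 3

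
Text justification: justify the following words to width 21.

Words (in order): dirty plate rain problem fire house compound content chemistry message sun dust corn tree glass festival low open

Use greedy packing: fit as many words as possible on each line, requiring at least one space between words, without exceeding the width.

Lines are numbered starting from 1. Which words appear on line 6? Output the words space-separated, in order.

Answer: festival low open

Derivation:
Line 1: ['dirty', 'plate', 'rain'] (min_width=16, slack=5)
Line 2: ['problem', 'fire', 'house'] (min_width=18, slack=3)
Line 3: ['compound', 'content'] (min_width=16, slack=5)
Line 4: ['chemistry', 'message', 'sun'] (min_width=21, slack=0)
Line 5: ['dust', 'corn', 'tree', 'glass'] (min_width=20, slack=1)
Line 6: ['festival', 'low', 'open'] (min_width=17, slack=4)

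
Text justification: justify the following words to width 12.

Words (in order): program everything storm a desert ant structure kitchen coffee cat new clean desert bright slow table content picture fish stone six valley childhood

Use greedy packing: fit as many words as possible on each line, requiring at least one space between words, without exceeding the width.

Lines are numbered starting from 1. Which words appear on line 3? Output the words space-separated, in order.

Answer: storm a

Derivation:
Line 1: ['program'] (min_width=7, slack=5)
Line 2: ['everything'] (min_width=10, slack=2)
Line 3: ['storm', 'a'] (min_width=7, slack=5)
Line 4: ['desert', 'ant'] (min_width=10, slack=2)
Line 5: ['structure'] (min_width=9, slack=3)
Line 6: ['kitchen'] (min_width=7, slack=5)
Line 7: ['coffee', 'cat'] (min_width=10, slack=2)
Line 8: ['new', 'clean'] (min_width=9, slack=3)
Line 9: ['desert'] (min_width=6, slack=6)
Line 10: ['bright', 'slow'] (min_width=11, slack=1)
Line 11: ['table'] (min_width=5, slack=7)
Line 12: ['content'] (min_width=7, slack=5)
Line 13: ['picture', 'fish'] (min_width=12, slack=0)
Line 14: ['stone', 'six'] (min_width=9, slack=3)
Line 15: ['valley'] (min_width=6, slack=6)
Line 16: ['childhood'] (min_width=9, slack=3)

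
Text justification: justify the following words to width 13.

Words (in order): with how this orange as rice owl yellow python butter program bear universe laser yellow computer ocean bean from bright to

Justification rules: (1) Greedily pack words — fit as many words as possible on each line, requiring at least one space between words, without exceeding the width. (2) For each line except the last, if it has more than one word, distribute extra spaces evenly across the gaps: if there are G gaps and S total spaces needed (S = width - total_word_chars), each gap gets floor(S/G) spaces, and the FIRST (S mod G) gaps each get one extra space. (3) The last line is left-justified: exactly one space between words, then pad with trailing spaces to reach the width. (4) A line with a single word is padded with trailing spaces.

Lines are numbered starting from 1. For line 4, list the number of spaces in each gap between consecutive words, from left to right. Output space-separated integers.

Line 1: ['with', 'how', 'this'] (min_width=13, slack=0)
Line 2: ['orange', 'as'] (min_width=9, slack=4)
Line 3: ['rice', 'owl'] (min_width=8, slack=5)
Line 4: ['yellow', 'python'] (min_width=13, slack=0)
Line 5: ['butter'] (min_width=6, slack=7)
Line 6: ['program', 'bear'] (min_width=12, slack=1)
Line 7: ['universe'] (min_width=8, slack=5)
Line 8: ['laser', 'yellow'] (min_width=12, slack=1)
Line 9: ['computer'] (min_width=8, slack=5)
Line 10: ['ocean', 'bean'] (min_width=10, slack=3)
Line 11: ['from', 'bright'] (min_width=11, slack=2)
Line 12: ['to'] (min_width=2, slack=11)

Answer: 1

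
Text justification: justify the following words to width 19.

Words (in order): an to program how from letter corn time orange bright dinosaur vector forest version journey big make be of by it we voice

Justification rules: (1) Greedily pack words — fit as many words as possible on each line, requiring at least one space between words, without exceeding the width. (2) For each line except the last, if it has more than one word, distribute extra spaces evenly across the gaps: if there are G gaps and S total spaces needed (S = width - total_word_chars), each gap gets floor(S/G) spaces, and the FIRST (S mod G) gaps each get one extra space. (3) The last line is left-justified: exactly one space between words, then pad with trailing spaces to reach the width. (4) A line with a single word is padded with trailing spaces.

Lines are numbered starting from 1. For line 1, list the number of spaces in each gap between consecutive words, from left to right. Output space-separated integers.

Line 1: ['an', 'to', 'program', 'how'] (min_width=17, slack=2)
Line 2: ['from', 'letter', 'corn'] (min_width=16, slack=3)
Line 3: ['time', 'orange', 'bright'] (min_width=18, slack=1)
Line 4: ['dinosaur', 'vector'] (min_width=15, slack=4)
Line 5: ['forest', 'version'] (min_width=14, slack=5)
Line 6: ['journey', 'big', 'make', 'be'] (min_width=19, slack=0)
Line 7: ['of', 'by', 'it', 'we', 'voice'] (min_width=17, slack=2)

Answer: 2 2 1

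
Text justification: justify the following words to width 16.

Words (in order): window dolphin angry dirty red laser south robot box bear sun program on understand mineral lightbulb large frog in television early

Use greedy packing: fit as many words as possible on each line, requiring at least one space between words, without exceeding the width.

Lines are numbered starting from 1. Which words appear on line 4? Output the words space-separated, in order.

Line 1: ['window', 'dolphin'] (min_width=14, slack=2)
Line 2: ['angry', 'dirty', 'red'] (min_width=15, slack=1)
Line 3: ['laser', 'south'] (min_width=11, slack=5)
Line 4: ['robot', 'box', 'bear'] (min_width=14, slack=2)
Line 5: ['sun', 'program', 'on'] (min_width=14, slack=2)
Line 6: ['understand'] (min_width=10, slack=6)
Line 7: ['mineral'] (min_width=7, slack=9)
Line 8: ['lightbulb', 'large'] (min_width=15, slack=1)
Line 9: ['frog', 'in'] (min_width=7, slack=9)
Line 10: ['television', 'early'] (min_width=16, slack=0)

Answer: robot box bear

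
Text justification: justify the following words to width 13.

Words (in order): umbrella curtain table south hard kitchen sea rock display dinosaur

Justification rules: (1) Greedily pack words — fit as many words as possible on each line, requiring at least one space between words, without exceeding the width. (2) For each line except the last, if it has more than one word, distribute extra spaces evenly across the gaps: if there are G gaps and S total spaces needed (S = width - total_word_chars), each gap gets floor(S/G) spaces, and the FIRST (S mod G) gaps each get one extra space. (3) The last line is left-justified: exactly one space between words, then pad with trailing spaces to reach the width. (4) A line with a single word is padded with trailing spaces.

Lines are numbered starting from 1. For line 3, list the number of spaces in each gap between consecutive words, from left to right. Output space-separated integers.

Answer: 4

Derivation:
Line 1: ['umbrella'] (min_width=8, slack=5)
Line 2: ['curtain', 'table'] (min_width=13, slack=0)
Line 3: ['south', 'hard'] (min_width=10, slack=3)
Line 4: ['kitchen', 'sea'] (min_width=11, slack=2)
Line 5: ['rock', 'display'] (min_width=12, slack=1)
Line 6: ['dinosaur'] (min_width=8, slack=5)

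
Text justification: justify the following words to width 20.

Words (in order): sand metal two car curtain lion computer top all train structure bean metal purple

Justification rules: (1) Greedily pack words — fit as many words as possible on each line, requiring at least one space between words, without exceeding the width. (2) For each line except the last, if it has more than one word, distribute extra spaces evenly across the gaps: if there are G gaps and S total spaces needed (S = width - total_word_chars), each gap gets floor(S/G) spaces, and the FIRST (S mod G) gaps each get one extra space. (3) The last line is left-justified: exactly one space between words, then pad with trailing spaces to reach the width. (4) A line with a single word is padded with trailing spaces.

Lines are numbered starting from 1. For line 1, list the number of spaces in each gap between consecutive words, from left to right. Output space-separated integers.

Answer: 2 2 1

Derivation:
Line 1: ['sand', 'metal', 'two', 'car'] (min_width=18, slack=2)
Line 2: ['curtain', 'lion'] (min_width=12, slack=8)
Line 3: ['computer', 'top', 'all'] (min_width=16, slack=4)
Line 4: ['train', 'structure', 'bean'] (min_width=20, slack=0)
Line 5: ['metal', 'purple'] (min_width=12, slack=8)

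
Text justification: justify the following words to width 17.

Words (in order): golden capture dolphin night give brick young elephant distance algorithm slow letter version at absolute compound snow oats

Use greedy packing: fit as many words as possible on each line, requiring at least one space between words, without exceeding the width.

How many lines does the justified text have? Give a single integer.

Line 1: ['golden', 'capture'] (min_width=14, slack=3)
Line 2: ['dolphin', 'night'] (min_width=13, slack=4)
Line 3: ['give', 'brick', 'young'] (min_width=16, slack=1)
Line 4: ['elephant', 'distance'] (min_width=17, slack=0)
Line 5: ['algorithm', 'slow'] (min_width=14, slack=3)
Line 6: ['letter', 'version', 'at'] (min_width=17, slack=0)
Line 7: ['absolute', 'compound'] (min_width=17, slack=0)
Line 8: ['snow', 'oats'] (min_width=9, slack=8)
Total lines: 8

Answer: 8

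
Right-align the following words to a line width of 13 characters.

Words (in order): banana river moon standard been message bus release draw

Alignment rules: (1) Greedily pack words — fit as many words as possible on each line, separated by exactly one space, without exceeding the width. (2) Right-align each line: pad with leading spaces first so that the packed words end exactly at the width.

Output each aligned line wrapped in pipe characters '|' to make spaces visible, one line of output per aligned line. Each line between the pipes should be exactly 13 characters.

Line 1: ['banana', 'river'] (min_width=12, slack=1)
Line 2: ['moon', 'standard'] (min_width=13, slack=0)
Line 3: ['been', 'message'] (min_width=12, slack=1)
Line 4: ['bus', 'release'] (min_width=11, slack=2)
Line 5: ['draw'] (min_width=4, slack=9)

Answer: | banana river|
|moon standard|
| been message|
|  bus release|
|         draw|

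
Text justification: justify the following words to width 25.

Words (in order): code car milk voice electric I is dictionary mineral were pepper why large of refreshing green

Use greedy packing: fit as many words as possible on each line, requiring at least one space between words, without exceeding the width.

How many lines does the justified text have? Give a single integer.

Answer: 4

Derivation:
Line 1: ['code', 'car', 'milk', 'voice'] (min_width=19, slack=6)
Line 2: ['electric', 'I', 'is', 'dictionary'] (min_width=24, slack=1)
Line 3: ['mineral', 'were', 'pepper', 'why'] (min_width=23, slack=2)
Line 4: ['large', 'of', 'refreshing', 'green'] (min_width=25, slack=0)
Total lines: 4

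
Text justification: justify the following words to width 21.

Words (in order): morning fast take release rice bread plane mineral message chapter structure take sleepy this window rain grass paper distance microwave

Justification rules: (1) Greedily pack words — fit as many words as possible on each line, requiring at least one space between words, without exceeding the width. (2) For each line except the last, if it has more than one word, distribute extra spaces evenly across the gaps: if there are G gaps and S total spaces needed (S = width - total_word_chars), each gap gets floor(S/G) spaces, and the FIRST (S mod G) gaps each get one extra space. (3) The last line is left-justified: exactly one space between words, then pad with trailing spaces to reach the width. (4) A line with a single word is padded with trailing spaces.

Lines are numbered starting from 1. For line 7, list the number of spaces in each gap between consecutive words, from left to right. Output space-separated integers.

Answer: 8

Derivation:
Line 1: ['morning', 'fast', 'take'] (min_width=17, slack=4)
Line 2: ['release', 'rice', 'bread'] (min_width=18, slack=3)
Line 3: ['plane', 'mineral', 'message'] (min_width=21, slack=0)
Line 4: ['chapter', 'structure'] (min_width=17, slack=4)
Line 5: ['take', 'sleepy', 'this'] (min_width=16, slack=5)
Line 6: ['window', 'rain', 'grass'] (min_width=17, slack=4)
Line 7: ['paper', 'distance'] (min_width=14, slack=7)
Line 8: ['microwave'] (min_width=9, slack=12)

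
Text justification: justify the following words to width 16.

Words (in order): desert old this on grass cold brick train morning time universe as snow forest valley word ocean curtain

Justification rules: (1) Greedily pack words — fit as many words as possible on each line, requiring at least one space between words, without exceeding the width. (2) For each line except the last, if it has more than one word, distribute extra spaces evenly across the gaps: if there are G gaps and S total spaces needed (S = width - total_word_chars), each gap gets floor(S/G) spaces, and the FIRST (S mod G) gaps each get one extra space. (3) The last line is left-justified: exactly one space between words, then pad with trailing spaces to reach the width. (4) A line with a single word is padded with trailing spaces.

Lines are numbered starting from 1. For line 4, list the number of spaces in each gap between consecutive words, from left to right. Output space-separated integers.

Answer: 5

Derivation:
Line 1: ['desert', 'old', 'this'] (min_width=15, slack=1)
Line 2: ['on', 'grass', 'cold'] (min_width=13, slack=3)
Line 3: ['brick', 'train'] (min_width=11, slack=5)
Line 4: ['morning', 'time'] (min_width=12, slack=4)
Line 5: ['universe', 'as', 'snow'] (min_width=16, slack=0)
Line 6: ['forest', 'valley'] (min_width=13, slack=3)
Line 7: ['word', 'ocean'] (min_width=10, slack=6)
Line 8: ['curtain'] (min_width=7, slack=9)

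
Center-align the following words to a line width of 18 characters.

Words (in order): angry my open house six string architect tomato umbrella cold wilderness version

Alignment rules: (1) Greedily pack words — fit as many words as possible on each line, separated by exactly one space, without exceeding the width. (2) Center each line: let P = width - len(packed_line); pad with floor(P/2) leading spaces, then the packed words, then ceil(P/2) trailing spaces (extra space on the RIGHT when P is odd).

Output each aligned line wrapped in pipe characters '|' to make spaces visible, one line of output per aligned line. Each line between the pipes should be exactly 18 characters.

Answer: |  angry my open   |
| house six string |
| architect tomato |
|  umbrella cold   |
|wilderness version|

Derivation:
Line 1: ['angry', 'my', 'open'] (min_width=13, slack=5)
Line 2: ['house', 'six', 'string'] (min_width=16, slack=2)
Line 3: ['architect', 'tomato'] (min_width=16, slack=2)
Line 4: ['umbrella', 'cold'] (min_width=13, slack=5)
Line 5: ['wilderness', 'version'] (min_width=18, slack=0)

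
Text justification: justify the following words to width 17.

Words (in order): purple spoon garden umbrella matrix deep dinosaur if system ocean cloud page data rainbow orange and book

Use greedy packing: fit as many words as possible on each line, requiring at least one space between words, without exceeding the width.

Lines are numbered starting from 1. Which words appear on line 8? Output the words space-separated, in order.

Line 1: ['purple', 'spoon'] (min_width=12, slack=5)
Line 2: ['garden', 'umbrella'] (min_width=15, slack=2)
Line 3: ['matrix', 'deep'] (min_width=11, slack=6)
Line 4: ['dinosaur', 'if'] (min_width=11, slack=6)
Line 5: ['system', 'ocean'] (min_width=12, slack=5)
Line 6: ['cloud', 'page', 'data'] (min_width=15, slack=2)
Line 7: ['rainbow', 'orange'] (min_width=14, slack=3)
Line 8: ['and', 'book'] (min_width=8, slack=9)

Answer: and book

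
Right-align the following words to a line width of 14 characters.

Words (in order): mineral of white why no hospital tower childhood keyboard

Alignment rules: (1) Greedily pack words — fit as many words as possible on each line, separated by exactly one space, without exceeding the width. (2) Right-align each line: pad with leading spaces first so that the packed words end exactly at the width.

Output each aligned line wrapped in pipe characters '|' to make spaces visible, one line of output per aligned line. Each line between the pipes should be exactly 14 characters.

Answer: |    mineral of|
|  white why no|
|hospital tower|
|     childhood|
|      keyboard|

Derivation:
Line 1: ['mineral', 'of'] (min_width=10, slack=4)
Line 2: ['white', 'why', 'no'] (min_width=12, slack=2)
Line 3: ['hospital', 'tower'] (min_width=14, slack=0)
Line 4: ['childhood'] (min_width=9, slack=5)
Line 5: ['keyboard'] (min_width=8, slack=6)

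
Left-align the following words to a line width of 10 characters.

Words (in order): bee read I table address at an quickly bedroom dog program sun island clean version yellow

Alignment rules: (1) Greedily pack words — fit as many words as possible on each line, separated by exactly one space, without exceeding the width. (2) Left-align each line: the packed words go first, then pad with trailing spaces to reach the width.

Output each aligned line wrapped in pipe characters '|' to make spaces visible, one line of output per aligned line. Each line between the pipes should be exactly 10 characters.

Line 1: ['bee', 'read', 'I'] (min_width=10, slack=0)
Line 2: ['table'] (min_width=5, slack=5)
Line 3: ['address', 'at'] (min_width=10, slack=0)
Line 4: ['an', 'quickly'] (min_width=10, slack=0)
Line 5: ['bedroom'] (min_width=7, slack=3)
Line 6: ['dog'] (min_width=3, slack=7)
Line 7: ['program'] (min_width=7, slack=3)
Line 8: ['sun', 'island'] (min_width=10, slack=0)
Line 9: ['clean'] (min_width=5, slack=5)
Line 10: ['version'] (min_width=7, slack=3)
Line 11: ['yellow'] (min_width=6, slack=4)

Answer: |bee read I|
|table     |
|address at|
|an quickly|
|bedroom   |
|dog       |
|program   |
|sun island|
|clean     |
|version   |
|yellow    |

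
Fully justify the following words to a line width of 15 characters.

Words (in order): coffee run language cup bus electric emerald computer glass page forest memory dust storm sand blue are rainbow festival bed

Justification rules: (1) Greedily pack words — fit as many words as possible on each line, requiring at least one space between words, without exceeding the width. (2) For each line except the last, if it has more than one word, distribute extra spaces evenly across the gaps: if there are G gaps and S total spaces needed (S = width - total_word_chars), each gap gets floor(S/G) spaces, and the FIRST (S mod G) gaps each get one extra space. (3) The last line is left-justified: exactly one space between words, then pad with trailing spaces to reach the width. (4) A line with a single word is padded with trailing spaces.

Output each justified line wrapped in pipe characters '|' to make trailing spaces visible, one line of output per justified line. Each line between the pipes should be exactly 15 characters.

Answer: |coffee      run|
|language    cup|
|bus    electric|
|emerald        |
|computer  glass|
|page     forest|
|memory     dust|
|storm sand blue|
|are     rainbow|
|festival bed   |

Derivation:
Line 1: ['coffee', 'run'] (min_width=10, slack=5)
Line 2: ['language', 'cup'] (min_width=12, slack=3)
Line 3: ['bus', 'electric'] (min_width=12, slack=3)
Line 4: ['emerald'] (min_width=7, slack=8)
Line 5: ['computer', 'glass'] (min_width=14, slack=1)
Line 6: ['page', 'forest'] (min_width=11, slack=4)
Line 7: ['memory', 'dust'] (min_width=11, slack=4)
Line 8: ['storm', 'sand', 'blue'] (min_width=15, slack=0)
Line 9: ['are', 'rainbow'] (min_width=11, slack=4)
Line 10: ['festival', 'bed'] (min_width=12, slack=3)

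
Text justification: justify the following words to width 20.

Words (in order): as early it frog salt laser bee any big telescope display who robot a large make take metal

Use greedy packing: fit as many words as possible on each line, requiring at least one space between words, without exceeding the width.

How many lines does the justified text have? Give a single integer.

Line 1: ['as', 'early', 'it', 'frog'] (min_width=16, slack=4)
Line 2: ['salt', 'laser', 'bee', 'any'] (min_width=18, slack=2)
Line 3: ['big', 'telescope'] (min_width=13, slack=7)
Line 4: ['display', 'who', 'robot', 'a'] (min_width=19, slack=1)
Line 5: ['large', 'make', 'take'] (min_width=15, slack=5)
Line 6: ['metal'] (min_width=5, slack=15)
Total lines: 6

Answer: 6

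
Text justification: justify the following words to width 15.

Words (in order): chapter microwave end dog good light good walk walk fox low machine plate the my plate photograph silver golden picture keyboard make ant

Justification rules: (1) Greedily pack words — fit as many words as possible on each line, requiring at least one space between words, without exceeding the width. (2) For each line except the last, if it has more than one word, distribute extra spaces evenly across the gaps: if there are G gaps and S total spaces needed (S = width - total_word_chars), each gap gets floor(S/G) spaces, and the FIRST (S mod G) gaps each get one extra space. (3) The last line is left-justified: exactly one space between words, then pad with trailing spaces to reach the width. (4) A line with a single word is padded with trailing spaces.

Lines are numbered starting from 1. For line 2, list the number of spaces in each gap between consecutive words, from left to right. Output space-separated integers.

Answer: 3

Derivation:
Line 1: ['chapter'] (min_width=7, slack=8)
Line 2: ['microwave', 'end'] (min_width=13, slack=2)
Line 3: ['dog', 'good', 'light'] (min_width=14, slack=1)
Line 4: ['good', 'walk', 'walk'] (min_width=14, slack=1)
Line 5: ['fox', 'low', 'machine'] (min_width=15, slack=0)
Line 6: ['plate', 'the', 'my'] (min_width=12, slack=3)
Line 7: ['plate'] (min_width=5, slack=10)
Line 8: ['photograph'] (min_width=10, slack=5)
Line 9: ['silver', 'golden'] (min_width=13, slack=2)
Line 10: ['picture'] (min_width=7, slack=8)
Line 11: ['keyboard', 'make'] (min_width=13, slack=2)
Line 12: ['ant'] (min_width=3, slack=12)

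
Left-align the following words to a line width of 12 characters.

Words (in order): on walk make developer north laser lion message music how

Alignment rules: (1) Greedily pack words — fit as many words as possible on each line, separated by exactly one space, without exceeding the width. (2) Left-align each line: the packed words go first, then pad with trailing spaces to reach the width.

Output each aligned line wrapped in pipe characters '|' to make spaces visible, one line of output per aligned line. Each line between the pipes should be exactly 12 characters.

Answer: |on walk make|
|developer   |
|north laser |
|lion message|
|music how   |

Derivation:
Line 1: ['on', 'walk', 'make'] (min_width=12, slack=0)
Line 2: ['developer'] (min_width=9, slack=3)
Line 3: ['north', 'laser'] (min_width=11, slack=1)
Line 4: ['lion', 'message'] (min_width=12, slack=0)
Line 5: ['music', 'how'] (min_width=9, slack=3)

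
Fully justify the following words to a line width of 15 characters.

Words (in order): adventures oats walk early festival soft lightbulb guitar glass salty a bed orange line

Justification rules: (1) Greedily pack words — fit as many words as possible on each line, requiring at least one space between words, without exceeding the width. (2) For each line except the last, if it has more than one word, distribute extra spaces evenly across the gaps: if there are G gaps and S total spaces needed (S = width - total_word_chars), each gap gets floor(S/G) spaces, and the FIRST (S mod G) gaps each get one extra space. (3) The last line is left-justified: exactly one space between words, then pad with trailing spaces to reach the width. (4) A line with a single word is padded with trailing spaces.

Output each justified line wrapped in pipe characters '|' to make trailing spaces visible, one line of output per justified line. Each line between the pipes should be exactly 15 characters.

Line 1: ['adventures', 'oats'] (min_width=15, slack=0)
Line 2: ['walk', 'early'] (min_width=10, slack=5)
Line 3: ['festival', 'soft'] (min_width=13, slack=2)
Line 4: ['lightbulb'] (min_width=9, slack=6)
Line 5: ['guitar', 'glass'] (min_width=12, slack=3)
Line 6: ['salty', 'a', 'bed'] (min_width=11, slack=4)
Line 7: ['orange', 'line'] (min_width=11, slack=4)

Answer: |adventures oats|
|walk      early|
|festival   soft|
|lightbulb      |
|guitar    glass|
|salty   a   bed|
|orange line    |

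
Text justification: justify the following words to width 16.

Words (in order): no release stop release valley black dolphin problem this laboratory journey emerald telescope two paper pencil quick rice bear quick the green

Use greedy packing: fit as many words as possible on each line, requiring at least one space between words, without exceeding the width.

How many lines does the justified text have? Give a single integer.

Answer: 10

Derivation:
Line 1: ['no', 'release', 'stop'] (min_width=15, slack=1)
Line 2: ['release', 'valley'] (min_width=14, slack=2)
Line 3: ['black', 'dolphin'] (min_width=13, slack=3)
Line 4: ['problem', 'this'] (min_width=12, slack=4)
Line 5: ['laboratory'] (min_width=10, slack=6)
Line 6: ['journey', 'emerald'] (min_width=15, slack=1)
Line 7: ['telescope', 'two'] (min_width=13, slack=3)
Line 8: ['paper', 'pencil'] (min_width=12, slack=4)
Line 9: ['quick', 'rice', 'bear'] (min_width=15, slack=1)
Line 10: ['quick', 'the', 'green'] (min_width=15, slack=1)
Total lines: 10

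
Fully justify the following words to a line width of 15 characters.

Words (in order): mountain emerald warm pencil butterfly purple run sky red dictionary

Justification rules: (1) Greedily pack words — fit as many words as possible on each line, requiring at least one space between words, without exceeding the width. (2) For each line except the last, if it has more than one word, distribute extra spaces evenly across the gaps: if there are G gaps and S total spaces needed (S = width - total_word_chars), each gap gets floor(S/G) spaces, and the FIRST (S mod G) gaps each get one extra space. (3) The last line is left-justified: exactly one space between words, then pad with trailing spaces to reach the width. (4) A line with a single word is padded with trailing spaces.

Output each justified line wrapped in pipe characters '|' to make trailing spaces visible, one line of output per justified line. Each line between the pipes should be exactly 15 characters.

Answer: |mountain       |
|emerald    warm|
|pencil         |
|butterfly      |
|purple  run sky|
|red dictionary |

Derivation:
Line 1: ['mountain'] (min_width=8, slack=7)
Line 2: ['emerald', 'warm'] (min_width=12, slack=3)
Line 3: ['pencil'] (min_width=6, slack=9)
Line 4: ['butterfly'] (min_width=9, slack=6)
Line 5: ['purple', 'run', 'sky'] (min_width=14, slack=1)
Line 6: ['red', 'dictionary'] (min_width=14, slack=1)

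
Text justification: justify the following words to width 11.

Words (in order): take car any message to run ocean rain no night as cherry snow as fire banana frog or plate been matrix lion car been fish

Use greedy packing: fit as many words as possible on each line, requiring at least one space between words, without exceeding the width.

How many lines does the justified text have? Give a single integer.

Answer: 12

Derivation:
Line 1: ['take', 'car'] (min_width=8, slack=3)
Line 2: ['any', 'message'] (min_width=11, slack=0)
Line 3: ['to', 'run'] (min_width=6, slack=5)
Line 4: ['ocean', 'rain'] (min_width=10, slack=1)
Line 5: ['no', 'night', 'as'] (min_width=11, slack=0)
Line 6: ['cherry', 'snow'] (min_width=11, slack=0)
Line 7: ['as', 'fire'] (min_width=7, slack=4)
Line 8: ['banana', 'frog'] (min_width=11, slack=0)
Line 9: ['or', 'plate'] (min_width=8, slack=3)
Line 10: ['been', 'matrix'] (min_width=11, slack=0)
Line 11: ['lion', 'car'] (min_width=8, slack=3)
Line 12: ['been', 'fish'] (min_width=9, slack=2)
Total lines: 12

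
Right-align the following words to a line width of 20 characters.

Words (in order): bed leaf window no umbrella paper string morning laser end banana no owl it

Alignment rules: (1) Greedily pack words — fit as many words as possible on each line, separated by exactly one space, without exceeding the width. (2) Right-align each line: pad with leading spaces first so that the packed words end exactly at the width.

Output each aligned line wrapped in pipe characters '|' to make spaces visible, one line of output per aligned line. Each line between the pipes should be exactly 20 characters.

Line 1: ['bed', 'leaf', 'window', 'no'] (min_width=18, slack=2)
Line 2: ['umbrella', 'paper'] (min_width=14, slack=6)
Line 3: ['string', 'morning', 'laser'] (min_width=20, slack=0)
Line 4: ['end', 'banana', 'no', 'owl', 'it'] (min_width=20, slack=0)

Answer: |  bed leaf window no|
|      umbrella paper|
|string morning laser|
|end banana no owl it|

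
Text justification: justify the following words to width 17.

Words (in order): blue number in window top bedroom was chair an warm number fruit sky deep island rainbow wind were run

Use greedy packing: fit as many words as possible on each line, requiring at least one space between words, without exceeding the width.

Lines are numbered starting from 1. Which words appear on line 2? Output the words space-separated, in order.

Answer: window top

Derivation:
Line 1: ['blue', 'number', 'in'] (min_width=14, slack=3)
Line 2: ['window', 'top'] (min_width=10, slack=7)
Line 3: ['bedroom', 'was', 'chair'] (min_width=17, slack=0)
Line 4: ['an', 'warm', 'number'] (min_width=14, slack=3)
Line 5: ['fruit', 'sky', 'deep'] (min_width=14, slack=3)
Line 6: ['island', 'rainbow'] (min_width=14, slack=3)
Line 7: ['wind', 'were', 'run'] (min_width=13, slack=4)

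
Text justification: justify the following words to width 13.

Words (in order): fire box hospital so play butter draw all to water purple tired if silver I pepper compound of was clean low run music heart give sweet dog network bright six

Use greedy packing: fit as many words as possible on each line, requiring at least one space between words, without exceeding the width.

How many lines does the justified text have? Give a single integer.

Answer: 15

Derivation:
Line 1: ['fire', 'box'] (min_width=8, slack=5)
Line 2: ['hospital', 'so'] (min_width=11, slack=2)
Line 3: ['play', 'butter'] (min_width=11, slack=2)
Line 4: ['draw', 'all', 'to'] (min_width=11, slack=2)
Line 5: ['water', 'purple'] (min_width=12, slack=1)
Line 6: ['tired', 'if'] (min_width=8, slack=5)
Line 7: ['silver', 'I'] (min_width=8, slack=5)
Line 8: ['pepper'] (min_width=6, slack=7)
Line 9: ['compound', 'of'] (min_width=11, slack=2)
Line 10: ['was', 'clean', 'low'] (min_width=13, slack=0)
Line 11: ['run', 'music'] (min_width=9, slack=4)
Line 12: ['heart', 'give'] (min_width=10, slack=3)
Line 13: ['sweet', 'dog'] (min_width=9, slack=4)
Line 14: ['network'] (min_width=7, slack=6)
Line 15: ['bright', 'six'] (min_width=10, slack=3)
Total lines: 15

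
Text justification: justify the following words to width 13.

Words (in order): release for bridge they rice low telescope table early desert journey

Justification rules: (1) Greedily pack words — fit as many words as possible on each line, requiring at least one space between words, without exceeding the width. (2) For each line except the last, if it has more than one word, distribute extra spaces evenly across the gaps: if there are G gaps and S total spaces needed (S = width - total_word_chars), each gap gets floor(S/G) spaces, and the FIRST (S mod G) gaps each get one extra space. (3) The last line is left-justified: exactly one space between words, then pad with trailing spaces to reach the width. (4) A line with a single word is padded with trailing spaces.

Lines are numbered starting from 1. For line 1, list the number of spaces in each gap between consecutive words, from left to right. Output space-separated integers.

Answer: 3

Derivation:
Line 1: ['release', 'for'] (min_width=11, slack=2)
Line 2: ['bridge', 'they'] (min_width=11, slack=2)
Line 3: ['rice', 'low'] (min_width=8, slack=5)
Line 4: ['telescope'] (min_width=9, slack=4)
Line 5: ['table', 'early'] (min_width=11, slack=2)
Line 6: ['desert'] (min_width=6, slack=7)
Line 7: ['journey'] (min_width=7, slack=6)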